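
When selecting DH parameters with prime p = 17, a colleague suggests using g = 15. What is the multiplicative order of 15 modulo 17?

8

By Lagrange's theorem, ord_17(15) divides φ(17) = 17 − 1 = 16 = 2^4.
Divisors of 16: 1, 2, 4, 8, 16.
Test each divisor d:
15^1 ≡ 15 (mod 17)
15^2 ≡ 4 (mod 17)
15^4 ≡ 16 (mod 17)
15^8 ≡ 1 (mod 17) ✓
Hence ord(15) = 8.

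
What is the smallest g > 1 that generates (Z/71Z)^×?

φ(71) = 71 − 1 = 70 = 2 · 5 · 7.
g is a primitive root iff g^(70/q) ≢ 1 (mod 71) for each prime q ∈ {2, 5, 7}.
g = 2: 2^35 ≡ 1 — hits 1, so not a primitive root.
g = 3: 3^35 ≡ 1 — hits 1, so not a primitive root.
g = 4: 4^35 ≡ 1 — hits 1, so not a primitive root.
g = 5: 5^35 ≡ 1 — hits 1, so not a primitive root.
g = 6: 6^35 ≡ 1 — hits 1, so not a primitive root.
g = 7: 7^35 ≡ 70; 7^14 ≡ 54; 7^10 ≡ 45 — none is 1, so 7 is a primitive root.
The smallest primitive root modulo 71 is 7.

7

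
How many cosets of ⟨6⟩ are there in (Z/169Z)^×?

1

ord(6) | φ(169) = φ(13^2) = 13·(13−1) = 156 = 2^2 · 3 · 13.
Divisors of 156: 1, 2, 3, 4, 6, 12, 13, 26, 39, 52, 78, 156.
Check 6^d mod 169 for each divisor in increasing order:
6^1 ≡ 6 (mod 169)
6^2 ≡ 36 (mod 169)
6^3 ≡ 47 (mod 169)
6^4 ≡ 113 (mod 169)
6^6 ≡ 12 (mod 169)
6^12 ≡ 144 (mod 169)
6^13 ≡ 19 (mod 169)
6^26 ≡ 23 (mod 169)
6^39 ≡ 99 (mod 169)
6^52 ≡ 22 (mod 169)
6^78 ≡ 168 (mod 169)
6^156 ≡ 1 (mod 169) ✓
So ord_169(6) = 156, hence |⟨6⟩| = 156.
[(Z/169Z)^× : ⟨6⟩] = 156/156 = 1.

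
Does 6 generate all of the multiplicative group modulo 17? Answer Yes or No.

Yes

φ(17) = 17 − 1 = 16 = 2^4.
It suffices to check that the order of 6 is not a proper divisor of 16: compute 6^(16/q) for q ∈ {2}.
6^8 ≡ 16 (mod 17)  [q = 2: ≢ 1 ✓]
None equal 1, so ord_17(6) = 16: 6 is a primitive root.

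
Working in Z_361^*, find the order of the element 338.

342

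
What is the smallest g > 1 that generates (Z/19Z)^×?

φ(19) = 19 − 1 = 18 = 2 · 3^2.
g is a primitive root iff g^(18/q) ≢ 1 (mod 19) for each prime q ∈ {2, 3}.
g = 2: 2^9 ≡ 18; 2^6 ≡ 7 — none is 1, so 2 is a primitive root.
So 2 is the smallest generator of (Z/19Z)^×.

2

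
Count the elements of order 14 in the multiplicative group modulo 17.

φ(17) = 17 − 1 = 16 = 2^4.
(Z/17Z)^× is cyclic (|G| = 16); a cyclic group of order m has exactly φ(d) elements of each order d | m, and none otherwise.
14 does not divide 16, so no element of (Z/17Z)^× has order 14.

0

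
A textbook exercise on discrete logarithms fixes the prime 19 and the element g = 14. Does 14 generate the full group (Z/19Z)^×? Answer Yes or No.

Yes

φ(19) = 19 − 1 = 18 = 2 · 3^2.
Test 14^(18/q) mod 19 for each prime factor q of 18:
14^9 ≡ 18 (mod 19)  [q = 2: ≢ 1 ✓]
14^6 ≡ 7 (mod 19)  [q = 3: ≢ 1 ✓]
All checks pass, so 14 has order 18 and is a primitive root modulo 19.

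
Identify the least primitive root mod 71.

7

φ(71) = 71 − 1 = 70 = 2 · 5 · 7.
Test candidates g = 2, 3, … against the prime factors q ∈ {2, 5, 7} of φ(71): g is a generator iff g^(70/q) ≢ 1 for every such q.
g = 2: 2^35 ≡ 1 — hits 1, so not a primitive root.
g = 3: 3^35 ≡ 1 — hits 1, so not a primitive root.
g = 4: 4^35 ≡ 1 — hits 1, so not a primitive root.
g = 5: 5^35 ≡ 1 — hits 1, so not a primitive root.
g = 6: 6^35 ≡ 1 — hits 1, so not a primitive root.
g = 7: 7^35 ≡ 70; 7^14 ≡ 54; 7^10 ≡ 45 — none is 1, so 7 is a primitive root.
The smallest primitive root modulo 71 is 7.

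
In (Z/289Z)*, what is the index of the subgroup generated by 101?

8

Since 101 ∈ (Z/289Z)^×, its order divides φ(289) = φ(17^2) = 17·(17−1) = 272 = 2^4 · 17.
Divisors of 272: 1, 2, 4, 8, 16, 17, 34, 68, 136, 272.
Compute 101^d (mod 289) for the divisors d until we hit 1:
101^1 ≡ 101 (mod 289)
101^2 ≡ 86 (mod 289)
101^4 ≡ 171 (mod 289)
101^8 ≡ 52 (mod 289)
101^16 ≡ 103 (mod 289)
101^17 ≡ 288 (mod 289)
101^34 ≡ 1 (mod 289) ✓
Thus |⟨101⟩| = ord(101) = 34.
The index is φ(289) / ord(101) = 272 / 34 = 8.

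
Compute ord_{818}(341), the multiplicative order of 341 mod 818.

The order of 341 must divide φ(818) = φ(2)·φ(409) = 1·408 = 408 = 2^3 · 3 · 17.
Divisors of 408: 1, 2, 3, 4, 6, 8, 12, 17, 24, 34, 51, 68, 102, 136, 204, 408.
Test each divisor d:
341^1 ≡ 341
341^2 ≡ 125
341^3 ≡ 89
341^4 ≡ 83
341^6 ≡ 559
341^8 ≡ 345
341^12 ≡ 5
341^17 ≡ 1
Hence ord(341) = 17.

17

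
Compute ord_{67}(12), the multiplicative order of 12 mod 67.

66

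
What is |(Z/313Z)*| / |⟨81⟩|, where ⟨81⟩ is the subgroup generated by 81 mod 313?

By Lagrange's theorem, ord_313(81) divides φ(313) = 313 − 1 = 312 = 2^3 · 3 · 13.
Divisors of 312: 1, 2, 3, 4, 6, 8, 12, 13, 24, 26, 39, 52, 78, 104, 156, 312.
Test each divisor d:
81^1 ≡ 81
81^2 ≡ 301
81^3 ≡ 280
81^4 ≡ 144
81^6 ≡ 150
81^8 ≡ 78
81^12 ≡ 277
81^13 ≡ 214
81^24 ≡ 44
81^26 ≡ 98
81^39 ≡ 1
So ord_313(81) = 39, hence |⟨81⟩| = 39.
Index = |(Z/313Z)^×| / |⟨81⟩| = 312 / 39 = 8.

8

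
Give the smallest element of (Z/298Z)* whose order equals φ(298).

3

φ(298) = φ(2)·φ(149) = 1·148 = 148 = 2^2 · 37.
g is a primitive root iff g^(148/q) ≢ 1 (mod 298) for each prime q ∈ {2, 37}.
g = 2: gcd(2, 298) = 2 > 1, not a unit — skip.
g = 3: 3^74 ≡ 297; 3^4 ≡ 81 — none is 1, so 3 is a primitive root.
The smallest primitive root modulo 298 is 3.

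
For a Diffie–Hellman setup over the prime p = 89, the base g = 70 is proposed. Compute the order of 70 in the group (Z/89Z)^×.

88

The order of 70 must divide φ(89) = 89 − 1 = 88 = 2^3 · 11.
Divisors of 88: 1, 2, 4, 8, 11, 22, 44, 88.
Test each divisor d:
70^1 ≡ 70 (mod 89)
70^2 ≡ 5 (mod 89)
70^4 ≡ 25 (mod 89)
70^8 ≡ 2 (mod 89)
70^11 ≡ 77 (mod 89)
70^22 ≡ 55 (mod 89)
70^44 ≡ 88 (mod 89)
70^88 ≡ 1 (mod 89) ✓
The smallest such exponent is 88, so the order of 70 is 88.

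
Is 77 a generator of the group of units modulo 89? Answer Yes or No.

φ(89) = 89 − 1 = 88 = 2^3 · 11.
77 is a primitive root mod 89 iff 77^(φ(89)/q) ≢ 1 for every prime q | φ(89), i.e. q ∈ {2, 11}.
77^44 ≡ 88 (mod 89)  [q = 2: ≢ 1 ✓]
77^8 ≡ 1 (mod 89)  [q = 11: ≡ 1 ✗]
The check at q = 11 fails, so 77 generates a proper subgroup.

No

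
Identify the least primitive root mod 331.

3

φ(331) = 331 − 1 = 330 = 2 · 3 · 5 · 11.
g is a primitive root iff g^(330/q) ≢ 1 (mod 331) for each prime q ∈ {2, 3, 5, 11}.
g = 2: 2^165 ≡ 330; 2^110 ≡ 299; 2^66 ≡ 64; 2^30 ≡ 1 — hits 1, so not a primitive root.
g = 3: 3^165 ≡ 330; 3^110 ≡ 299; 3^66 ≡ 64; 3^30 ≡ 270 — none is 1, so 3 is a primitive root.
The smallest primitive root modulo 331 is 3.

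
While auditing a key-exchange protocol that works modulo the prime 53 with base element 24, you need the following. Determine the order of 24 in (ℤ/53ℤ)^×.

13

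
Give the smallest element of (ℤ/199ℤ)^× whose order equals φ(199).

3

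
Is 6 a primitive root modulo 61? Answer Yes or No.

φ(61) = 61 − 1 = 60 = 2^2 · 3 · 5.
6 is a primitive root mod 61 iff 6^(φ(61)/q) ≢ 1 for every prime q | φ(61), i.e. q ∈ {2, 3, 5}.
6^30 ≡ 60 (mod 61)  [q = 2: ≢ 1 ✓]
6^20 ≡ 47 (mod 61)  [q = 3: ≢ 1 ✓]
6^12 ≡ 20 (mod 61)  [q = 5: ≢ 1 ✓]
All checks pass, so 6 has order 60 and is a primitive root modulo 61.

Yes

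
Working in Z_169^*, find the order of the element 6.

156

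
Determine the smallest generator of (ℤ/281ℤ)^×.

φ(281) = 281 − 1 = 280 = 2^3 · 5 · 7.
Test candidates g = 2, 3, … against the prime factors q ∈ {2, 5, 7} of φ(281): g is a generator iff g^(280/q) ≢ 1 for every such q.
g = 2: 2^140 ≡ 1 — hits 1, so not a primitive root.
g = 3: 3^140 ≡ 280; 3^56 ≡ 86; 3^40 ≡ 249 — none is 1, so 3 is a primitive root.
The smallest primitive root modulo 281 is 3.

3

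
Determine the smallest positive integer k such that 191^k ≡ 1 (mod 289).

68

The order of 191 must divide φ(289) = φ(17^2) = 17·(17−1) = 272 = 2^4 · 17.
Divisors of 272: 1, 2, 4, 8, 16, 17, 34, 68, 136, 272.
Test each divisor d:
191^1 ≡ 191 (mod 289)
191^2 ≡ 67 (mod 289)
191^4 ≡ 154 (mod 289)
191^8 ≡ 18 (mod 289)
191^16 ≡ 35 (mod 289)
191^17 ≡ 38 (mod 289)
191^34 ≡ 288 (mod 289)
191^68 ≡ 1 (mod 289) ✓
Therefore the multiplicative order of 191 modulo 289 is 68.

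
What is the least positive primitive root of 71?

7

φ(71) = 71 − 1 = 70 = 2 · 5 · 7.
g is a primitive root iff g^(70/q) ≢ 1 (mod 71) for each prime q ∈ {2, 5, 7}.
g = 2: 2^35 ≡ 1 — hits 1, so not a primitive root.
g = 3: 3^35 ≡ 1 — hits 1, so not a primitive root.
g = 4: 4^35 ≡ 1 — hits 1, so not a primitive root.
g = 5: 5^35 ≡ 1 — hits 1, so not a primitive root.
g = 6: 6^35 ≡ 1 — hits 1, so not a primitive root.
g = 7: 7^35 ≡ 70; 7^14 ≡ 54; 7^10 ≡ 45 — none is 1, so 7 is a primitive root.
Hence the least primitive root of 71 is 7.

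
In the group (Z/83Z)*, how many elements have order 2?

1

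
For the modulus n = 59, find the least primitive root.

φ(59) = 59 − 1 = 58 = 2 · 29.
g is a primitive root iff g^(58/q) ≢ 1 (mod 59) for each prime q ∈ {2, 29}.
g = 2: 2^29 ≡ 58; 2^2 ≡ 4 — none is 1, so 2 is a primitive root.
Hence the least primitive root of 59 is 2.

2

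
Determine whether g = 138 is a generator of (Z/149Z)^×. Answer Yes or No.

φ(149) = 149 − 1 = 148 = 2^2 · 37.
Test 138^(148/q) mod 149 for each prime factor q of 148:
138^74 ≡ 148 (mod 149)  [q = 2: ≢ 1 ✓]
138^4 ≡ 39 (mod 149)  [q = 37: ≢ 1 ✓]
None equal 1, so ord_149(138) = 148: 138 is a primitive root.

Yes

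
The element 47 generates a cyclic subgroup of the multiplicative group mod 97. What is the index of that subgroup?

By Lagrange's theorem, ord_97(47) divides φ(97) = 97 − 1 = 96 = 2^5 · 3.
Divisors of 96: 1, 2, 3, 4, 6, 8, 12, 16, 24, 32, 48, 96.
Check 47^d mod 97 for each divisor in increasing order:
47^1 ≡ 47 (mod 97)
47^2 ≡ 75 (mod 97)
47^3 ≡ 33 (mod 97)
47^4 ≡ 96 (mod 97)
47^6 ≡ 22 (mod 97)
47^8 ≡ 1 (mod 97) ✓
The order of 47 is 8, so the subgroup it generates has 8 elements.
[(Z/97Z)^× : ⟨47⟩] = 96/8 = 12.

12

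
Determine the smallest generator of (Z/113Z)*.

3

φ(113) = 113 − 1 = 112 = 2^4 · 7.
g is a primitive root iff g^(112/q) ≢ 1 (mod 113) for each prime q ∈ {2, 7}.
g = 2: 2^56 ≡ 1 — hits 1, so not a primitive root.
g = 3: 3^56 ≡ 112; 3^16 ≡ 49 — none is 1, so 3 is a primitive root.
The smallest primitive root modulo 113 is 3.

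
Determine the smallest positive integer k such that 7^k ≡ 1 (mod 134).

66

By Lagrange's theorem, ord_134(7) divides φ(134) = φ(2)·φ(67) = 1·66 = 66 = 2 · 3 · 11.
Divisors of 66: 1, 2, 3, 6, 11, 22, 33, 66.
Evaluate successive powers at the divisors of 66:
7^1 ≡ 7 (mod 134)
7^2 ≡ 49 (mod 134)
7^3 ≡ 75 (mod 134)
7^6 ≡ 131 (mod 134)
7^11 ≡ 97 (mod 134)
7^22 ≡ 29 (mod 134)
7^33 ≡ 133 (mod 134)
7^66 ≡ 1 (mod 134) ✓
Hence ord(7) = 66.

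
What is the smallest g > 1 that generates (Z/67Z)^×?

φ(67) = 67 − 1 = 66 = 2 · 3 · 11.
Test candidates g = 2, 3, … against the prime factors q ∈ {2, 3, 11} of φ(67): g is a generator iff g^(66/q) ≢ 1 for every such q.
g = 2: 2^33 ≡ 66; 2^22 ≡ 37; 2^6 ≡ 64 — none is 1, so 2 is a primitive root.
So 2 is the smallest generator of (Z/67Z)^×.

2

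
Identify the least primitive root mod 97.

5

φ(97) = 97 − 1 = 96 = 2^5 · 3.
Test candidates g = 2, 3, … against the prime factors q ∈ {2, 3} of φ(97): g is a generator iff g^(96/q) ≢ 1 for every such q.
g = 2: 2^48 ≡ 1 — hits 1, so not a primitive root.
g = 3: 3^48 ≡ 1 — hits 1, so not a primitive root.
g = 4: 4^48 ≡ 1 — hits 1, so not a primitive root.
g = 5: 5^48 ≡ 96; 5^32 ≡ 35 — none is 1, so 5 is a primitive root.
So 5 is the smallest generator of (Z/97Z)^×.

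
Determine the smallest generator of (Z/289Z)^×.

3

φ(289) = φ(17^2) = 17·(17−1) = 272 = 2^4 · 17.
g is a primitive root iff g^(272/q) ≢ 1 (mod 289) for each prime q ∈ {2, 17}.
g = 2: 2^136 ≡ 1 — hits 1, so not a primitive root.
g = 3: 3^136 ≡ 288; 3^16 ≡ 171 — none is 1, so 3 is a primitive root.
So 3 is the smallest generator of (Z/289Z)^×.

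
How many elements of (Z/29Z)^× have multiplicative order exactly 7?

6

φ(29) = 29 − 1 = 28 = 2^2 · 7.
(Z/29Z)^× is cyclic (|G| = 28); a cyclic group of order m has exactly φ(d) elements of each order d | m, and none otherwise.
7 | 28, and φ(7) = 7 − 1 = 6.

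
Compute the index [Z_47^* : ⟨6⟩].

2

The order of 6 must divide φ(47) = 47 − 1 = 46 = 2 · 23.
Divisors of 46: 1, 2, 23, 46.
Compute 6^d (mod 47) for the divisors d until we hit 1:
6^1 ≡ 6 (mod 47)
6^2 ≡ 36 (mod 47)
6^23 ≡ 1 (mod 47) ✓
So ord_47(6) = 23, hence |⟨6⟩| = 23.
The index is φ(47) / ord(6) = 46 / 23 = 2.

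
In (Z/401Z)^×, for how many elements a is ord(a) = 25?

20

φ(401) = 401 − 1 = 400 = 2^4 · 5^2.
In a cyclic group of order 400, there are φ(d) elements of order d for each divisor d of 400, and zero for non-divisors.
25 = 5^2 divides 400, and φ(25) = 20.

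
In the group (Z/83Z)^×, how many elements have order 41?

φ(83) = 83 − 1 = 82 = 2 · 41.
(Z/83Z)^× is cyclic (|G| = 82); a cyclic group of order m has exactly φ(d) elements of each order d | m, and none otherwise.
41 | 82, and φ(41) = 41 − 1 = 40.

40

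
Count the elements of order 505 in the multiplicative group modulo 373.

0

φ(373) = 373 − 1 = 372 = 2^2 · 3 · 31.
(Z/373Z)^× is cyclic (|G| = 372); a cyclic group of order m has exactly φ(d) elements of each order d | m, and none otherwise.
Since 505 ∤ 372, the count is 0.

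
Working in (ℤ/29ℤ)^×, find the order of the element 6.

Since 6 ∈ (Z/29Z)^×, its order divides φ(29) = 29 − 1 = 28 = 2^2 · 7.
Divisors of 28: 1, 2, 4, 7, 14, 28.
Check 6^d mod 29 for each divisor in increasing order:
6^1 ≡ 6
6^2 ≡ 7
6^4 ≡ 20
6^7 ≡ 28
6^14 ≡ 1
So ord_29(6) = 14.

14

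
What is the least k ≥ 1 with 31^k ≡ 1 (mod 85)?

Since 31 ∈ (Z/85Z)^×, its order divides φ(85) = φ(5·17) = (5−1)·(17−1) = 4·16 = 64 = 2^6.
Divisors of 64: 1, 2, 4, 8, 16, 32, 64.
Compute 31^d (mod 85) for the divisors d until we hit 1:
31^1 ≡ 31
31^2 ≡ 26
31^4 ≡ 81
31^8 ≡ 16
31^16 ≡ 1
The smallest such exponent is 16, so the order of 31 is 16.

16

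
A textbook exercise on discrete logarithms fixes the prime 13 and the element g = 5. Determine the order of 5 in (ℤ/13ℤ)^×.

ord(5) | φ(13) = 13 − 1 = 12 = 2^2 · 3.
Divisors of 12: 1, 2, 3, 4, 6, 12.
Evaluate successive powers at the divisors of 12:
5^1 ≡ 5 (mod 13)
5^2 ≡ 12 (mod 13)
5^3 ≡ 8 (mod 13)
5^4 ≡ 1 (mod 13) ✓
The smallest such exponent is 4, so the order of 5 is 4.

4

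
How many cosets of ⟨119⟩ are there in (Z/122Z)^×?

12

Since 119 ∈ (Z/122Z)^×, its order divides φ(122) = φ(2)·φ(61) = 1·60 = 60 = 2^2 · 3 · 5.
Divisors of 60: 1, 2, 3, 4, 5, 6, 10, 12, 15, 20, 30, 60.
Evaluate successive powers at the divisors of 60:
119^1 ≡ 119 (mod 122)
119^2 ≡ 9 (mod 122)
119^3 ≡ 95 (mod 122)
119^4 ≡ 81 (mod 122)
119^5 ≡ 1 (mod 122) ✓
So ord_122(119) = 5, hence |⟨119⟩| = 5.
[(Z/122Z)^× : ⟨119⟩] = 60/5 = 12.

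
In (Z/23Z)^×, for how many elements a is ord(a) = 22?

φ(23) = 23 − 1 = 22 = 2 · 11.
In a cyclic group of order 22, there are φ(d) elements of order d for each divisor d of 22, and zero for non-divisors.
22 = 2 · 11 divides 22, and φ(22) = 10.

10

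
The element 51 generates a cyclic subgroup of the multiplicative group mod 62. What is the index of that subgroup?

By Lagrange's theorem, ord_62(51) divides φ(62) = φ(2)·φ(31) = 1·30 = 30 = 2 · 3 · 5.
Divisors of 30: 1, 2, 3, 5, 6, 10, 15, 30.
Test each divisor d:
51^1 ≡ 51 (mod 62)
51^2 ≡ 59 (mod 62)
51^3 ≡ 33 (mod 62)
51^5 ≡ 25 (mod 62)
51^6 ≡ 35 (mod 62)
51^10 ≡ 5 (mod 62)
51^15 ≡ 1 (mod 62) ✓
Thus |⟨51⟩| = ord(51) = 15.
[(Z/62Z)^× : ⟨51⟩] = 30/15 = 2.

2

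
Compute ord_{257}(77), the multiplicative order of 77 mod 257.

256

By Lagrange's theorem, ord_257(77) divides φ(257) = 257 − 1 = 256 = 2^8.
Divisors of 256: 1, 2, 4, 8, 16, 32, 64, 128, 256.
Test each divisor d:
77^1 ≡ 77
77^2 ≡ 18
77^4 ≡ 67
77^8 ≡ 120
77^16 ≡ 8
77^32 ≡ 64
77^64 ≡ 241
77^128 ≡ 256
77^256 ≡ 1
Therefore the multiplicative order of 77 modulo 257 is 256.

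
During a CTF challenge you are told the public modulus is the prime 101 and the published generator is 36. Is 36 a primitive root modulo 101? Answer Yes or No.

φ(101) = 101 − 1 = 100 = 2^2 · 5^2.
An element g generates (Z/101Z)^× iff g^(100/q) ≢ 1 (mod 101) for each prime q ∈ {2, 5}.
36^50 ≡ 1 (mod 101)  [q = 2: ≡ 1 ✗]
36^20 ≡ 1 (mod 101)  [q = 5: ≡ 1 ✗]
Since 36^50 ≡ 1, the order of 36 divides 50 < 100, so 36 is not a primitive root.

No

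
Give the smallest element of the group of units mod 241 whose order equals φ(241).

7

φ(241) = 241 − 1 = 240 = 2^4 · 3 · 5.
g is a primitive root iff g^(240/q) ≢ 1 (mod 241) for each prime q ∈ {2, 3, 5}.
g = 2: 2^120 ≡ 1 — hits 1, so not a primitive root.
g = 3: 3^120 ≡ 1 — hits 1, so not a primitive root.
g = 4: 4^120 ≡ 1 — hits 1, so not a primitive root.
g = 5: 5^120 ≡ 1 — hits 1, so not a primitive root.
g = 6: 6^120 ≡ 1 — hits 1, so not a primitive root.
g = 7: 7^120 ≡ 240; 7^80 ≡ 15; 7^48 ≡ 91 — none is 1, so 7 is a primitive root.
So 7 is the smallest generator of (Z/241Z)^×.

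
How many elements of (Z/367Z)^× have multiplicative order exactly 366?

φ(367) = 367 − 1 = 366 = 2 · 3 · 61.
(Z/367Z)^× is cyclic (|G| = 366); a cyclic group of order m has exactly φ(d) elements of each order d | m, and none otherwise.
366 = 2 · 3 · 61 divides 366, and φ(366) = 120.

120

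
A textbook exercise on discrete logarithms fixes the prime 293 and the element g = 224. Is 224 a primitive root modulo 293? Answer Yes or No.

φ(293) = 293 − 1 = 292 = 2^2 · 73.
Test 224^(292/q) mod 293 for each prime factor q of 292:
224^146 ≡ 1 (mod 293)  [q = 2: ≡ 1 ✗]
224^4 ≡ 55 (mod 293)  [q = 73: ≢ 1 ✓]
The check at q = 2 fails, so 224 generates a proper subgroup.

No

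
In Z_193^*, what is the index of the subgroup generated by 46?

4

The order of 46 must divide φ(193) = 193 − 1 = 192 = 2^6 · 3.
Divisors of 192: 1, 2, 3, 4, 6, 8, 12, 16, 24, 32, 48, 64, 96, 192.
Check 46^d mod 193 for each divisor in increasing order:
46^1 ≡ 46 (mod 193)
46^2 ≡ 186 (mod 193)
46^3 ≡ 64 (mod 193)
46^4 ≡ 49 (mod 193)
46^6 ≡ 43 (mod 193)
46^8 ≡ 85 (mod 193)
46^12 ≡ 112 (mod 193)
46^16 ≡ 84 (mod 193)
46^24 ≡ 192 (mod 193)
46^32 ≡ 108 (mod 193)
46^48 ≡ 1 (mod 193) ✓
Thus |⟨46⟩| = ord(46) = 48.
The index is φ(193) / ord(46) = 192 / 48 = 4.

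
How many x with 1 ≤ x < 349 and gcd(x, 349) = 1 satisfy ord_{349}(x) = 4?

2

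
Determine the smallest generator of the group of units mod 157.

φ(157) = 157 − 1 = 156 = 2^2 · 3 · 13.
Test candidates g = 2, 3, … against the prime factors q ∈ {2, 3, 13} of φ(157): g is a generator iff g^(156/q) ≢ 1 for every such q.
g = 2: 2^78 ≡ 156; 2^52 ≡ 1 — hits 1, so not a primitive root.
g = 3: 3^78 ≡ 1 — hits 1, so not a primitive root.
g = 4: 4^78 ≡ 1 — hits 1, so not a primitive root.
g = 5: 5^78 ≡ 156; 5^52 ≡ 12; 5^12 ≡ 130 — none is 1, so 5 is a primitive root.
Hence the least primitive root of 157 is 5.

5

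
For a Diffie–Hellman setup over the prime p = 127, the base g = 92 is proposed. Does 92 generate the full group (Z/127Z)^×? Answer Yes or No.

Yes

φ(127) = 127 − 1 = 126 = 2 · 3^2 · 7.
An element g generates (Z/127Z)^× iff g^(126/q) ≢ 1 (mod 127) for each prime q ∈ {2, 3, 7}.
92^63 ≡ 126 (mod 127)  [q = 2: ≢ 1 ✓]
92^42 ≡ 107 (mod 127)  [q = 3: ≢ 1 ✓]
92^18 ≡ 32 (mod 127)  [q = 7: ≢ 1 ✓]
All checks pass, so 92 has order 126 and is a primitive root modulo 127.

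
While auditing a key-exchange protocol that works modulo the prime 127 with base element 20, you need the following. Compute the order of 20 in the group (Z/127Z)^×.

6

Since 20 ∈ (Z/127Z)^×, its order divides φ(127) = 127 − 1 = 126 = 2 · 3^2 · 7.
Divisors of 126: 1, 2, 3, 6, 7, 9, 14, 18, 21, 42, 63, 126.
Evaluate successive powers at the divisors of 126:
20^1 ≡ 20
20^2 ≡ 19
20^3 ≡ 126
20^6 ≡ 1
So ord_127(20) = 6.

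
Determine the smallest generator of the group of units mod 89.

3

φ(89) = 89 − 1 = 88 = 2^3 · 11.
Test candidates g = 2, 3, … against the prime factors q ∈ {2, 11} of φ(89): g is a generator iff g^(88/q) ≢ 1 for every such q.
g = 2: 2^44 ≡ 1 — hits 1, so not a primitive root.
g = 3: 3^44 ≡ 88; 3^8 ≡ 64 — none is 1, so 3 is a primitive root.
So 3 is the smallest generator of (Z/89Z)^×.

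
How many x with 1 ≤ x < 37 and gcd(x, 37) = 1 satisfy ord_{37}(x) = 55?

φ(37) = 37 − 1 = 36 = 2^2 · 3^2.
(Z/37Z)^× is cyclic (|G| = 36); a cyclic group of order m has exactly φ(d) elements of each order d | m, and none otherwise.
55 does not divide 36, so no element of (Z/37Z)^× has order 55.

0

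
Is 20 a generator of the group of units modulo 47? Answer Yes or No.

Yes

φ(47) = 47 − 1 = 46 = 2 · 23.
Test 20^(46/q) mod 47 for each prime factor q of 46:
20^23 ≡ 46 (mod 47)  [q = 2: ≢ 1 ✓]
20^2 ≡ 24 (mod 47)  [q = 23: ≢ 1 ✓]
All checks pass, so 20 has order 46 and is a primitive root modulo 47.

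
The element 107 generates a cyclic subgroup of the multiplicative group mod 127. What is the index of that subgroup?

By Lagrange's theorem, ord_127(107) divides φ(127) = 127 − 1 = 126 = 2 · 3^2 · 7.
Divisors of 126: 1, 2, 3, 6, 7, 9, 14, 18, 21, 42, 63, 126.
Check 107^d mod 127 for each divisor in increasing order:
107^1 ≡ 107
107^2 ≡ 19
107^3 ≡ 1
So ord_127(107) = 3, hence |⟨107⟩| = 3.
[(Z/127Z)^× : ⟨107⟩] = 126/3 = 42.

42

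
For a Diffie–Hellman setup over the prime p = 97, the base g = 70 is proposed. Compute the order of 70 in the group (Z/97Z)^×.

Since 70 ∈ (Z/97Z)^×, its order divides φ(97) = 97 − 1 = 96 = 2^5 · 3.
Divisors of 96: 1, 2, 3, 4, 6, 8, 12, 16, 24, 32, 48, 96.
Test each divisor d:
70^1 ≡ 70
70^2 ≡ 50
70^3 ≡ 8
70^4 ≡ 75
70^6 ≡ 64
70^8 ≡ 96
70^12 ≡ 22
70^16 ≡ 1
The smallest such exponent is 16, so the order of 70 is 16.

16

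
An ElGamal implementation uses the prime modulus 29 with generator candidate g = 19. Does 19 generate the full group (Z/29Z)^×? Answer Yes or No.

φ(29) = 29 − 1 = 28 = 2^2 · 7.
Test 19^(28/q) mod 29 for each prime factor q of 28:
19^14 ≡ 28 (mod 29)  [q = 2: ≢ 1 ✓]
19^4 ≡ 24 (mod 29)  [q = 7: ≢ 1 ✓]
All checks pass, so 19 has order 28 and is a primitive root modulo 29.

Yes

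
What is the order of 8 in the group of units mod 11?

The order of 8 must divide φ(11) = 11 − 1 = 10 = 2 · 5.
Divisors of 10: 1, 2, 5, 10.
Compute 8^d (mod 11) for the divisors d until we hit 1:
8^1 ≡ 8
8^2 ≡ 9
8^5 ≡ 10
8^10 ≡ 1
Hence ord(8) = 10.

10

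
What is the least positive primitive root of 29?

2

φ(29) = 29 − 1 = 28 = 2^2 · 7.
Test candidates g = 2, 3, … against the prime factors q ∈ {2, 7} of φ(29): g is a generator iff g^(28/q) ≢ 1 for every such q.
g = 2: 2^14 ≡ 28; 2^4 ≡ 16 — none is 1, so 2 is a primitive root.
The smallest primitive root modulo 29 is 2.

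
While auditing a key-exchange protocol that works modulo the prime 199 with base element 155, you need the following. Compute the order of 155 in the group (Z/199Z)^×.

Since 155 ∈ (Z/199Z)^×, its order divides φ(199) = 199 − 1 = 198 = 2 · 3^2 · 11.
Divisors of 198: 1, 2, 3, 6, 9, 11, 18, 22, 33, 66, 99, 198.
Check 155^d mod 199 for each divisor in increasing order:
155^1 ≡ 155 (mod 199)
155^2 ≡ 145 (mod 199)
155^3 ≡ 187 (mod 199)
155^6 ≡ 144 (mod 199)
155^9 ≡ 63 (mod 199)
155^11 ≡ 180 (mod 199)
155^18 ≡ 188 (mod 199)
155^22 ≡ 162 (mod 199)
155^33 ≡ 106 (mod 199)
155^66 ≡ 92 (mod 199)
155^99 ≡ 1 (mod 199) ✓
So ord_199(155) = 99.

99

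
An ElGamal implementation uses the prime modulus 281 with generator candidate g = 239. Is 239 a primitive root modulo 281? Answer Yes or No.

φ(281) = 281 − 1 = 280 = 2^3 · 5 · 7.
239 is a primitive root mod 281 iff 239^(φ(281)/q) ≢ 1 for every prime q | φ(281), i.e. q ∈ {2, 5, 7}.
239^140 ≡ 280 (mod 281)  [q = 2: ≢ 1 ✓]
239^56 ≡ 90 (mod 281)  [q = 5: ≢ 1 ✓]
239^40 ≡ 181 (mod 281)  [q = 7: ≢ 1 ✓]
Every test exponent gives a nontrivial residue, hence 239 generates the full group.

Yes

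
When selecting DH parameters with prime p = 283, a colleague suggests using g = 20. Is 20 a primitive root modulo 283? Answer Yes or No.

φ(283) = 283 − 1 = 282 = 2 · 3 · 47.
An element g generates (Z/283Z)^× iff g^(282/q) ≢ 1 (mod 283) for each prime q ∈ {2, 3, 47}.
20^141 ≡ 282 (mod 283)  [q = 2: ≢ 1 ✓]
20^94 ≡ 44 (mod 283)  [q = 3: ≢ 1 ✓]
20^6 ≡ 116 (mod 283)  [q = 47: ≢ 1 ✓]
All checks pass, so 20 has order 282 and is a primitive root modulo 283.

Yes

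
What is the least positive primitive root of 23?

φ(23) = 23 − 1 = 22 = 2 · 11.
g is a primitive root iff g^(22/q) ≢ 1 (mod 23) for each prime q ∈ {2, 11}.
g = 2: 2^11 ≡ 1 — hits 1, so not a primitive root.
g = 3: 3^11 ≡ 1 — hits 1, so not a primitive root.
g = 4: 4^11 ≡ 1 — hits 1, so not a primitive root.
g = 5: 5^11 ≡ 22; 5^2 ≡ 2 — none is 1, so 5 is a primitive root.
The smallest primitive root modulo 23 is 5.

5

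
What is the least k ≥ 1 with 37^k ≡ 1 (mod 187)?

80

ord(37) | φ(187) = φ(11·17) = (11−1)·(17−1) = 10·16 = 160 = 2^5 · 5.
Divisors of 160: 1, 2, 4, 5, 8, 10, 16, 20, 32, 40, 80, 160.
Compute 37^d (mod 187) for the divisors d until we hit 1:
37^1 ≡ 37
37^2 ≡ 60
37^4 ≡ 47
37^5 ≡ 56
37^8 ≡ 152
37^10 ≡ 144
37^16 ≡ 103
37^20 ≡ 166
37^32 ≡ 137
37^40 ≡ 67
37^80 ≡ 1
Hence ord(37) = 80.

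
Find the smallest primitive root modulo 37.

φ(37) = 37 − 1 = 36 = 2^2 · 3^2.
g is a primitive root iff g^(36/q) ≢ 1 (mod 37) for each prime q ∈ {2, 3}.
g = 2: 2^18 ≡ 36; 2^12 ≡ 26 — none is 1, so 2 is a primitive root.
Hence the least primitive root of 37 is 2.

2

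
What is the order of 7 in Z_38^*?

3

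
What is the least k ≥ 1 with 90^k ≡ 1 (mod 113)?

The order of 90 must divide φ(113) = 113 − 1 = 112 = 2^4 · 7.
Divisors of 112: 1, 2, 4, 7, 8, 14, 16, 28, 56, 112.
Test each divisor d:
90^1 ≡ 90 (mod 113)
90^2 ≡ 77 (mod 113)
90^4 ≡ 53 (mod 113)
90^7 ≡ 40 (mod 113)
90^8 ≡ 97 (mod 113)
90^14 ≡ 18 (mod 113)
90^16 ≡ 30 (mod 113)
90^28 ≡ 98 (mod 113)
90^56 ≡ 112 (mod 113)
90^112 ≡ 1 (mod 113) ✓
The smallest such exponent is 112, so the order of 90 is 112.

112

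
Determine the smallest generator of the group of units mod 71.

7

φ(71) = 71 − 1 = 70 = 2 · 5 · 7.
Test candidates g = 2, 3, … against the prime factors q ∈ {2, 5, 7} of φ(71): g is a generator iff g^(70/q) ≢ 1 for every such q.
g = 2: 2^35 ≡ 1 — hits 1, so not a primitive root.
g = 3: 3^35 ≡ 1 — hits 1, so not a primitive root.
g = 4: 4^35 ≡ 1 — hits 1, so not a primitive root.
g = 5: 5^35 ≡ 1 — hits 1, so not a primitive root.
g = 6: 6^35 ≡ 1 — hits 1, so not a primitive root.
g = 7: 7^35 ≡ 70; 7^14 ≡ 54; 7^10 ≡ 45 — none is 1, so 7 is a primitive root.
So 7 is the smallest generator of (Z/71Z)^×.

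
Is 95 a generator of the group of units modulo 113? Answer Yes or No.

φ(113) = 113 − 1 = 112 = 2^4 · 7.
95 is a primitive root mod 113 iff 95^(φ(113)/q) ≢ 1 for every prime q | φ(113), i.e. q ∈ {2, 7}.
95^56 ≡ 1 (mod 113)  [q = 2: ≡ 1 ✗]
95^16 ≡ 1 (mod 113)  [q = 7: ≡ 1 ✗]
Since 95^56 ≡ 1, the order of 95 divides 56 < 112, so 95 is not a primitive root.

No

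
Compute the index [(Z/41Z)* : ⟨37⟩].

8

The order of 37 must divide φ(41) = 41 − 1 = 40 = 2^3 · 5.
Divisors of 40: 1, 2, 4, 5, 8, 10, 20, 40.
Test each divisor d:
37^1 ≡ 37 (mod 41)
37^2 ≡ 16 (mod 41)
37^4 ≡ 10 (mod 41)
37^5 ≡ 1 (mod 41) ✓
So ord_41(37) = 5, hence |⟨37⟩| = 5.
[(Z/41Z)^× : ⟨37⟩] = 40/5 = 8.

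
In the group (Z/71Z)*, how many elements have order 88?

φ(71) = 71 − 1 = 70 = 2 · 5 · 7.
In a cyclic group of order 70, there are φ(d) elements of order d for each divisor d of 70, and zero for non-divisors.
88 does not divide 70, so no element of (Z/71Z)^× has order 88.

0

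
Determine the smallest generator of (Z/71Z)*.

7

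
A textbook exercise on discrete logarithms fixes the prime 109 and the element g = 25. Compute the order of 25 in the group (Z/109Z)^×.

Since 25 ∈ (Z/109Z)^×, its order divides φ(109) = 109 − 1 = 108 = 2^2 · 3^3.
Divisors of 108: 1, 2, 3, 4, 6, 9, 12, 18, 27, 36, 54, 108.
Check 25^d mod 109 for each divisor in increasing order:
25^1 ≡ 25 (mod 109)
25^2 ≡ 80 (mod 109)
25^3 ≡ 38 (mod 109)
25^4 ≡ 78 (mod 109)
25^6 ≡ 27 (mod 109)
25^9 ≡ 45 (mod 109)
25^12 ≡ 75 (mod 109)
25^18 ≡ 63 (mod 109)
25^27 ≡ 1 (mod 109) ✓
The smallest such exponent is 27, so the order of 25 is 27.

27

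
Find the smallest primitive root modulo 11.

2

φ(11) = 11 − 1 = 10 = 2 · 5.
g is a primitive root iff g^(10/q) ≢ 1 (mod 11) for each prime q ∈ {2, 5}.
g = 2: 2^5 ≡ 10; 2^2 ≡ 4 — none is 1, so 2 is a primitive root.
Hence the least primitive root of 11 is 2.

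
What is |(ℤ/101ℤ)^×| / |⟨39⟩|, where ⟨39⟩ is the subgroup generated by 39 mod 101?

5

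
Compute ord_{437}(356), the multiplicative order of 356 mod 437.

198

By Lagrange's theorem, ord_437(356) divides φ(437) = φ(19·23) = (19−1)·(23−1) = 18·22 = 396 = 2^2 · 3^2 · 11.
Divisors of 396: 1, 2, 3, 4, 6, 9, 11, 12, 18, 22, 33, 36, 44, 66, 99, 132, 198, 396.
Compute 356^d (mod 437) for the divisors d until we hit 1:
356^1 ≡ 356 (mod 437)
356^2 ≡ 6 (mod 437)
356^3 ≡ 388 (mod 437)
356^4 ≡ 36 (mod 437)
356^6 ≡ 216 (mod 437)
356^9 ≡ 341 (mod 437)
356^11 ≡ 298 (mod 437)
356^12 ≡ 334 (mod 437)
356^18 ≡ 39 (mod 437)
356^22 ≡ 93 (mod 437)
356^33 ≡ 183 (mod 437)
356^36 ≡ 210 (mod 437)
356^44 ≡ 346 (mod 437)
356^66 ≡ 277 (mod 437)
356^99 ≡ 436 (mod 437)
356^132 ≡ 254 (mod 437)
356^198 ≡ 1 (mod 437) ✓
Hence ord(356) = 198.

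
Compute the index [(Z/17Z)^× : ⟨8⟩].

2

By Lagrange's theorem, ord_17(8) divides φ(17) = 17 − 1 = 16 = 2^4.
Divisors of 16: 1, 2, 4, 8, 16.
Test each divisor d:
8^1 ≡ 8 (mod 17)
8^2 ≡ 13 (mod 17)
8^4 ≡ 16 (mod 17)
8^8 ≡ 1 (mod 17) ✓
So ord_17(8) = 8, hence |⟨8⟩| = 8.
The index is φ(17) / ord(8) = 16 / 8 = 2.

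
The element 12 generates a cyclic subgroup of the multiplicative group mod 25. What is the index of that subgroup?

By Lagrange's theorem, ord_25(12) divides φ(25) = φ(5^2) = 5·(5−1) = 20 = 2^2 · 5.
Divisors of 20: 1, 2, 4, 5, 10, 20.
Compute 12^d (mod 25) for the divisors d until we hit 1:
12^1 ≡ 12
12^2 ≡ 19
12^4 ≡ 11
12^5 ≡ 7
12^10 ≡ 24
12^20 ≡ 1
The order of 12 is 20, so the subgroup it generates has 20 elements.
[(Z/25Z)^× : ⟨12⟩] = 20/20 = 1.

1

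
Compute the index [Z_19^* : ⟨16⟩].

Since 16 ∈ (Z/19Z)^×, its order divides φ(19) = 19 − 1 = 18 = 2 · 3^2.
Divisors of 18: 1, 2, 3, 6, 9, 18.
Compute 16^d (mod 19) for the divisors d until we hit 1:
16^1 ≡ 16 (mod 19)
16^2 ≡ 9 (mod 19)
16^3 ≡ 11 (mod 19)
16^6 ≡ 7 (mod 19)
16^9 ≡ 1 (mod 19) ✓
The order of 16 is 9, so the subgroup it generates has 9 elements.
[(Z/19Z)^× : ⟨16⟩] = 18/9 = 2.

2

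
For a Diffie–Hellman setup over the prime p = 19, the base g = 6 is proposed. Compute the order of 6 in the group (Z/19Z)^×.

9

The order of 6 must divide φ(19) = 19 − 1 = 18 = 2 · 3^2.
Divisors of 18: 1, 2, 3, 6, 9, 18.
Check 6^d mod 19 for each divisor in increasing order:
6^1 ≡ 6
6^2 ≡ 17
6^3 ≡ 7
6^6 ≡ 11
6^9 ≡ 1
So ord_19(6) = 9.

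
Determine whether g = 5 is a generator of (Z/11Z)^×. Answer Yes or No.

φ(11) = 11 − 1 = 10 = 2 · 5.
Test 5^(10/q) mod 11 for each prime factor q of 10:
5^5 ≡ 1 (mod 11)  [q = 2: ≡ 1 ✗]
5^2 ≡ 3 (mod 11)  [q = 5: ≢ 1 ✓]
The check at q = 2 fails, so 5 generates a proper subgroup.

No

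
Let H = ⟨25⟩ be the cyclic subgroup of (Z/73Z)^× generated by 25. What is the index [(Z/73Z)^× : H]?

ord(25) | φ(73) = 73 − 1 = 72 = 2^3 · 3^2.
Divisors of 72: 1, 2, 3, 4, 6, 8, 9, 12, 18, 24, 36, 72.
Evaluate successive powers at the divisors of 72:
25^1 ≡ 25 (mod 73)
25^2 ≡ 41 (mod 73)
25^3 ≡ 3 (mod 73)
25^4 ≡ 2 (mod 73)
25^6 ≡ 9 (mod 73)
25^8 ≡ 4 (mod 73)
25^9 ≡ 27 (mod 73)
25^12 ≡ 8 (mod 73)
25^18 ≡ 72 (mod 73)
25^24 ≡ 64 (mod 73)
25^36 ≡ 1 (mod 73) ✓
The order of 25 is 36, so the subgroup it generates has 36 elements.
Index = |(Z/73Z)^×| / |⟨25⟩| = 72 / 36 = 2.

2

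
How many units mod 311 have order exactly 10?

φ(311) = 311 − 1 = 310 = 2 · 5 · 31.
Since (Z/311Z)^× is cyclic of order 310, the number of elements of order d is φ(d) when d | 310 and 0 otherwise.
10 = 2 · 5 divides 310, and φ(10) = 4.

4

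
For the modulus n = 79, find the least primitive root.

φ(79) = 79 − 1 = 78 = 2 · 3 · 13.
g is a primitive root iff g^(78/q) ≢ 1 (mod 79) for each prime q ∈ {2, 3, 13}.
g = 2: 2^39 ≡ 1 — hits 1, so not a primitive root.
g = 3: 3^39 ≡ 78; 3^26 ≡ 23; 3^6 ≡ 18 — none is 1, so 3 is a primitive root.
Hence the least primitive root of 79 is 3.

3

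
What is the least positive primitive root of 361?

2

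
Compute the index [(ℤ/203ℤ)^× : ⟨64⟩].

12

By Lagrange's theorem, ord_203(64) divides φ(203) = φ(7·29) = (7−1)·(29−1) = 6·28 = 168 = 2^3 · 3 · 7.
Divisors of 168: 1, 2, 3, 4, 6, 7, 8, 12, 14, 21, 24, 28, 42, 56, 84, 168.
Check 64^d mod 203 for each divisor in increasing order:
64^1 ≡ 64
64^2 ≡ 36
64^3 ≡ 71
64^4 ≡ 78
64^6 ≡ 169
64^7 ≡ 57
64^8 ≡ 197
64^12 ≡ 141
64^14 ≡ 1
Thus |⟨64⟩| = ord(64) = 14.
The index is φ(203) / ord(64) = 168 / 14 = 12.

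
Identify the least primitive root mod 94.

φ(94) = φ(2)·φ(47) = 1·46 = 46 = 2 · 23.
g is a primitive root iff g^(46/q) ≢ 1 (mod 94) for each prime q ∈ {2, 23}.
g = 2: gcd(2, 94) = 2 > 1, not a unit — skip.
g = 3: 3^23 ≡ 1 — hits 1, so not a primitive root.
g = 4: gcd(4, 94) = 2 > 1, not a unit — skip.
g = 5: 5^23 ≡ 93; 5^2 ≡ 25 — none is 1, so 5 is a primitive root.
Hence the least primitive root of 94 is 5.

5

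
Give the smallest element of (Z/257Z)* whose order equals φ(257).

3

φ(257) = 257 − 1 = 256 = 2^8.
Test candidates g = 2, 3, … against the prime factors q ∈ {2} of φ(257): g is a generator iff g^(256/q) ≢ 1 for every such q.
g = 2: 2^128 ≡ 1 — hits 1, so not a primitive root.
g = 3: 3^128 ≡ 256 — none is 1, so 3 is a primitive root.
The smallest primitive root modulo 257 is 3.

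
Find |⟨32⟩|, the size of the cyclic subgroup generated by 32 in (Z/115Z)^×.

44

Since 32 ∈ (Z/115Z)^×, its order divides φ(115) = φ(5·23) = (5−1)·(23−1) = 4·22 = 88 = 2^3 · 11.
Divisors of 88: 1, 2, 4, 8, 11, 22, 44, 88.
Test each divisor d:
32^1 ≡ 32
32^2 ≡ 104
32^4 ≡ 6
32^8 ≡ 36
32^11 ≡ 93
32^22 ≡ 24
32^44 ≡ 1
The smallest such exponent is 44, so the order of 32 is 44.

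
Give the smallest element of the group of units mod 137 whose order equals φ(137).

3

φ(137) = 137 − 1 = 136 = 2^3 · 17.
Test candidates g = 2, 3, … against the prime factors q ∈ {2, 17} of φ(137): g is a generator iff g^(136/q) ≢ 1 for every such q.
g = 2: 2^68 ≡ 1 — hits 1, so not a primitive root.
g = 3: 3^68 ≡ 136; 3^8 ≡ 122 — none is 1, so 3 is a primitive root.
So 3 is the smallest generator of (Z/137Z)^×.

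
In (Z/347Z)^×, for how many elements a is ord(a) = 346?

172

φ(347) = 347 − 1 = 346 = 2 · 173.
In a cyclic group of order 346, there are φ(d) elements of order d for each divisor d of 346, and zero for non-divisors.
346 = 2 · 173 divides 346, and φ(346) = 172.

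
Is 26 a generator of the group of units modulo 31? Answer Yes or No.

No

φ(31) = 31 − 1 = 30 = 2 · 3 · 5.
It suffices to check that the order of 26 is not a proper divisor of 30: compute 26^(30/q) for q ∈ {2, 3, 5}.
26^15 ≡ 30 (mod 31)  [q = 2: ≢ 1 ✓]
26^10 ≡ 5 (mod 31)  [q = 3: ≢ 1 ✓]
26^6 ≡ 1 (mod 31)  [q = 5: ≡ 1 ✗]
The check at q = 5 fails, so 26 generates a proper subgroup.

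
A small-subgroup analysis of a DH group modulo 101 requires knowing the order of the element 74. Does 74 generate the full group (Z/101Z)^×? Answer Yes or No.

Yes

φ(101) = 101 − 1 = 100 = 2^2 · 5^2.
74 is a primitive root mod 101 iff 74^(φ(101)/q) ≢ 1 for every prime q | φ(101), i.e. q ∈ {2, 5}.
74^50 ≡ 100 (mod 101)  [q = 2: ≢ 1 ✓]
74^20 ≡ 36 (mod 101)  [q = 5: ≢ 1 ✓]
Every test exponent gives a nontrivial residue, hence 74 generates the full group.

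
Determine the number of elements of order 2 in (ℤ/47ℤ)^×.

1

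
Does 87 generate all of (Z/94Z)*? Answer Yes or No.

Yes

φ(94) = φ(2)·φ(47) = 1·46 = 46 = 2 · 23.
It suffices to check that the order of 87 is not a proper divisor of 46: compute 87^(46/q) for q ∈ {2, 23}.
87^23 ≡ 93 (mod 94)  [q = 2: ≢ 1 ✓]
87^2 ≡ 49 (mod 94)  [q = 23: ≢ 1 ✓]
All checks pass, so 87 has order 46 and is a primitive root modulo 94.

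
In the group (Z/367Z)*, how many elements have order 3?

2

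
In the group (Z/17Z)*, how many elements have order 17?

0

φ(17) = 17 − 1 = 16 = 2^4.
In a cyclic group of order 16, there are φ(d) elements of order d for each divisor d of 16, and zero for non-divisors.
Since 17 ∤ 16, the count is 0.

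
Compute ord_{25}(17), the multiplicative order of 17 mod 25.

20

Since 17 ∈ (Z/25Z)^×, its order divides φ(25) = φ(5^2) = 5·(5−1) = 20 = 2^2 · 5.
Divisors of 20: 1, 2, 4, 5, 10, 20.
Check 17^d mod 25 for each divisor in increasing order:
17^1 ≡ 17
17^2 ≡ 14
17^4 ≡ 21
17^5 ≡ 7
17^10 ≡ 24
17^20 ≡ 1
So ord_25(17) = 20.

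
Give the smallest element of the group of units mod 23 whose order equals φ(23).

5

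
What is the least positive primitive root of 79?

3

φ(79) = 79 − 1 = 78 = 2 · 3 · 13.
g is a primitive root iff g^(78/q) ≢ 1 (mod 79) for each prime q ∈ {2, 3, 13}.
g = 2: 2^39 ≡ 1 — hits 1, so not a primitive root.
g = 3: 3^39 ≡ 78; 3^26 ≡ 23; 3^6 ≡ 18 — none is 1, so 3 is a primitive root.
So 3 is the smallest generator of (Z/79Z)^×.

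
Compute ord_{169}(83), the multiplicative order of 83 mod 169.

Since 83 ∈ (Z/169Z)^×, its order divides φ(169) = φ(13^2) = 13·(13−1) = 156 = 2^2 · 3 · 13.
Divisors of 156: 1, 2, 3, 4, 6, 12, 13, 26, 39, 52, 78, 156.
Test each divisor d:
83^1 ≡ 83
83^2 ≡ 129
83^3 ≡ 60
83^4 ≡ 79
83^6 ≡ 51
83^12 ≡ 66
83^13 ≡ 70
83^26 ≡ 168
83^39 ≡ 99
83^52 ≡ 1
Hence ord(83) = 52.

52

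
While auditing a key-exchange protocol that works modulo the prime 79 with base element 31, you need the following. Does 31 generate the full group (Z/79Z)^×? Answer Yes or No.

No

φ(79) = 79 − 1 = 78 = 2 · 3 · 13.
It suffices to check that the order of 31 is not a proper divisor of 78: compute 31^(78/q) for q ∈ {2, 3, 13}.
31^39 ≡ 1 (mod 79)  [q = 2: ≡ 1 ✗]
31^26 ≡ 55 (mod 79)  [q = 3: ≢ 1 ✓]
31^6 ≡ 64 (mod 79)  [q = 13: ≢ 1 ✓]
Since 31^39 ≡ 1, the order of 31 divides 39 < 78, so 31 is not a primitive root.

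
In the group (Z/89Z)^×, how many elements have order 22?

10

φ(89) = 89 − 1 = 88 = 2^3 · 11.
In a cyclic group of order 88, there are φ(d) elements of order d for each divisor d of 88, and zero for non-divisors.
22 = 2 · 11 divides 88, and φ(22) = 10.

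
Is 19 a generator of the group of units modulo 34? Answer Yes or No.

φ(34) = φ(2)·φ(17) = 1·16 = 16 = 2^4.
An element g generates (Z/34Z)^× iff g^(16/q) ≢ 1 (mod 34) for each prime q ∈ {2}.
19^8 ≡ 1 (mod 34)  [q = 2: ≡ 1 ✗]
The check at q = 2 fails, so 19 generates a proper subgroup.

No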